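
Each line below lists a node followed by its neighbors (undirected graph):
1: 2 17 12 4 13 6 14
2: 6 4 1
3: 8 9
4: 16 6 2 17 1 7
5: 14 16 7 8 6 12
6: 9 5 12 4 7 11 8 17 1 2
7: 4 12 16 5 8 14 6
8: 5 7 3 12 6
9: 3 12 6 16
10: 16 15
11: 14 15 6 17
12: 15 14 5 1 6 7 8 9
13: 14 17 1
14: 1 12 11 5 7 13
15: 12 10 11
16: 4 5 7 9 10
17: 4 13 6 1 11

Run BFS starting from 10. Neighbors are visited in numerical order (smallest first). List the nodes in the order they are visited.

Visit 10; enqueue 15, 16 → queue [15, 16]
Visit 15; enqueue 11, 12 → queue [16, 11, 12]
Visit 16; enqueue 4, 5, 7, 9 → queue [11, 12, 4, 5, 7, 9]
Visit 11; enqueue 6, 14, 17 → queue [12, 4, 5, 7, 9, 6, 14, 17]
Visit 12; enqueue 1, 8 → queue [4, 5, 7, 9, 6, 14, 17, 1, 8]
Visit 4; enqueue 2 → queue [5, 7, 9, 6, 14, 17, 1, 8, 2]
Visit 5 → queue [7, 9, 6, 14, 17, 1, 8, 2]
Visit 7 → queue [9, 6, 14, 17, 1, 8, 2]
Visit 9; enqueue 3 → queue [6, 14, 17, 1, 8, 2, 3]
Visit 6 → queue [14, 17, 1, 8, 2, 3]
Visit 14; enqueue 13 → queue [17, 1, 8, 2, 3, 13]
Visit 17 → queue [1, 8, 2, 3, 13]
Visit 1 → queue [8, 2, 3, 13]
Visit 8 → queue [2, 3, 13]
Visit 2 → queue [3, 13]
Visit 3 → queue [13]
Visit 13 → queue []

10 -> 15 -> 16 -> 11 -> 12 -> 4 -> 5 -> 7 -> 9 -> 6 -> 14 -> 17 -> 1 -> 8 -> 2 -> 3 -> 13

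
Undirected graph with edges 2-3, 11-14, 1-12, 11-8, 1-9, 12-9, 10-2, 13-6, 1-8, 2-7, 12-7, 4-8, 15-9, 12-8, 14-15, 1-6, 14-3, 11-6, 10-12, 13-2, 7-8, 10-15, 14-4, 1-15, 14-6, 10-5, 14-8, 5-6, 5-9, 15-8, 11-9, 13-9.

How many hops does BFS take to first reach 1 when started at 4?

Level 0: 4
Level 1: 8, 14
Level 2: 1, 3, 6, 7, 11, 12, 15
Level 3: 2, 5, 9, 10, 13
1 first appears at level 2.

2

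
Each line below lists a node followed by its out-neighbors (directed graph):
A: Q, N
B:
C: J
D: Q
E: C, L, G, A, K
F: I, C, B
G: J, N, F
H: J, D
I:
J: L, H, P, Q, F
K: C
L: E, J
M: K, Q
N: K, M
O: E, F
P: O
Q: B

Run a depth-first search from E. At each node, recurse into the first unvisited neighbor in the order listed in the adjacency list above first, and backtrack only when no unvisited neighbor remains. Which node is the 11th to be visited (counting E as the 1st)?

F

Visit E
E → C
C → J
J → L
J → H
H → D
D → Q
Q → B
J → P
P → O
O → F
F → I
E → G
G → N
N → K
N → M
E → A

Visit order: E, C, J, L, H, D, Q, B, P, O, F, I, G, N, K, M, A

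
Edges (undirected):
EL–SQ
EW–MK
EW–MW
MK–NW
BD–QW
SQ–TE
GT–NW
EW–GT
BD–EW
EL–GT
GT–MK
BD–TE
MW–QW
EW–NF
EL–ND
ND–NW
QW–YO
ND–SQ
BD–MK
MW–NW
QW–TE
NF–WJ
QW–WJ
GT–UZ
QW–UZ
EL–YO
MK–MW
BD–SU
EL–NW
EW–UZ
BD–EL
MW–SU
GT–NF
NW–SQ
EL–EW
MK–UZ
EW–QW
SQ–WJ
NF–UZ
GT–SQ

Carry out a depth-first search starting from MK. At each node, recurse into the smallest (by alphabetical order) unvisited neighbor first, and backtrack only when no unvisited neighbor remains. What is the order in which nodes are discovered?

MK, BD, EL, EW, GT, NF, UZ, QW, MW, NW, ND, SQ, TE, WJ, SU, YO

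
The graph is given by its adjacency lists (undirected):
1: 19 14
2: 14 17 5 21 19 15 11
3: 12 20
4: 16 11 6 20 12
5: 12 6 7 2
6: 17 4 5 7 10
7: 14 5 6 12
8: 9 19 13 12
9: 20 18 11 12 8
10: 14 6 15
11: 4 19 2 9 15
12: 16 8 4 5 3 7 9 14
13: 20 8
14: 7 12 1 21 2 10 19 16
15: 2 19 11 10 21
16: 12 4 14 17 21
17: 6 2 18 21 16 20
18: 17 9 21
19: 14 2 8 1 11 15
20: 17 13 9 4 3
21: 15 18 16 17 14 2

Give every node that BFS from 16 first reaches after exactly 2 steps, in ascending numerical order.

1, 2, 3, 5, 6, 7, 8, 9, 10, 11, 15, 18, 19, 20

Level 0: 16
Level 1: 4, 12, 14, 17, 21
Level 2: 1, 2, 3, 5, 6, 7, 8, 9, 10, 11, 15, 18, 19, 20
Level 3: 13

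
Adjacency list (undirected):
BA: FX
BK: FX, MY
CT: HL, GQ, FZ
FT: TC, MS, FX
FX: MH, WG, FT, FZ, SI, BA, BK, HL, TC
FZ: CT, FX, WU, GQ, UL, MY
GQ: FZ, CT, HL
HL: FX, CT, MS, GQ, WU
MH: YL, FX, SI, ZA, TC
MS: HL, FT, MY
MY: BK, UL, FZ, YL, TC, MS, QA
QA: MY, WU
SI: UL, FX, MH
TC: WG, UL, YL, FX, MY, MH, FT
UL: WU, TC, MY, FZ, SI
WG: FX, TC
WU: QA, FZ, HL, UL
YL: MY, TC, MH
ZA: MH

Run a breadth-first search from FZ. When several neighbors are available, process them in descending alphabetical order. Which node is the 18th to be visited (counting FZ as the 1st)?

BA

Visit FZ; enqueue WU, UL, MY, GQ, FX, CT → queue [WU, UL, MY, GQ, FX, CT]
Visit WU; enqueue QA, HL → queue [UL, MY, GQ, FX, CT, QA, HL]
Visit UL; enqueue TC, SI → queue [MY, GQ, FX, CT, QA, HL, TC, SI]
Visit MY; enqueue YL, MS, BK → queue [GQ, FX, CT, QA, HL, TC, SI, YL, MS, BK]
Visit GQ → queue [FX, CT, QA, HL, TC, SI, YL, MS, BK]
Visit FX; enqueue WG, MH, FT, BA → queue [CT, QA, HL, TC, SI, YL, MS, BK, WG, MH, FT, BA]
Visit CT → queue [QA, HL, TC, SI, YL, MS, BK, WG, MH, FT, BA]
Visit QA → queue [HL, TC, SI, YL, MS, BK, WG, MH, FT, BA]
Visit HL → queue [TC, SI, YL, MS, BK, WG, MH, FT, BA]
Visit TC → queue [SI, YL, MS, BK, WG, MH, FT, BA]
Visit SI → queue [YL, MS, BK, WG, MH, FT, BA]
Visit YL → queue [MS, BK, WG, MH, FT, BA]
Visit MS → queue [BK, WG, MH, FT, BA]
Visit BK → queue [WG, MH, FT, BA]
Visit WG → queue [MH, FT, BA]
Visit MH; enqueue ZA → queue [FT, BA, ZA]
Visit FT → queue [BA, ZA]
Visit BA → queue [ZA]
Visit ZA → queue []

Visit order: FZ, WU, UL, MY, GQ, FX, CT, QA, HL, TC, SI, YL, MS, BK, WG, MH, FT, BA, ZA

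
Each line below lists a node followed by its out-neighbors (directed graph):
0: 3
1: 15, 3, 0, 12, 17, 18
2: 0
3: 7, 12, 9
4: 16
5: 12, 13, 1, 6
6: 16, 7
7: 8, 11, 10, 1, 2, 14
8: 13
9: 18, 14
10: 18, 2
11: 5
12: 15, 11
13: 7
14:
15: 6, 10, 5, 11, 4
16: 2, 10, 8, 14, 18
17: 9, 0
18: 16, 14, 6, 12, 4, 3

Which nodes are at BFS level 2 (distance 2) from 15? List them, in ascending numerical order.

Level 0: 15
Level 1: 4, 5, 6, 10, 11
Level 2: 1, 2, 7, 12, 13, 16, 18
Level 3: 0, 3, 8, 14, 17
Level 4: 9

1, 2, 7, 12, 13, 16, 18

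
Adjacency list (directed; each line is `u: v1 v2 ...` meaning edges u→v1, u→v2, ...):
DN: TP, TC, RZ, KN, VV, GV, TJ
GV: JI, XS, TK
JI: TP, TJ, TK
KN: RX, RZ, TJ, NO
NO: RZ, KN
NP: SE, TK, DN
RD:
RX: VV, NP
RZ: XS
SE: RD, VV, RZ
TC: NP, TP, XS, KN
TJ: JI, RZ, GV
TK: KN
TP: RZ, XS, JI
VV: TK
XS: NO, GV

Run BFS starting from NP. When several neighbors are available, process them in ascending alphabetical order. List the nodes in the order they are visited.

Visit NP; enqueue DN, SE, TK → queue [DN, SE, TK]
Visit DN; enqueue GV, KN, RZ, TC, TJ, TP, VV → queue [SE, TK, GV, KN, RZ, TC, TJ, TP, VV]
Visit SE; enqueue RD → queue [TK, GV, KN, RZ, TC, TJ, TP, VV, RD]
Visit TK → queue [GV, KN, RZ, TC, TJ, TP, VV, RD]
Visit GV; enqueue JI, XS → queue [KN, RZ, TC, TJ, TP, VV, RD, JI, XS]
Visit KN; enqueue NO, RX → queue [RZ, TC, TJ, TP, VV, RD, JI, XS, NO, RX]
Visit RZ → queue [TC, TJ, TP, VV, RD, JI, XS, NO, RX]
Visit TC → queue [TJ, TP, VV, RD, JI, XS, NO, RX]
Visit TJ → queue [TP, VV, RD, JI, XS, NO, RX]
Visit TP → queue [VV, RD, JI, XS, NO, RX]
Visit VV → queue [RD, JI, XS, NO, RX]
Visit RD → queue [JI, XS, NO, RX]
Visit JI → queue [XS, NO, RX]
Visit XS → queue [NO, RX]
Visit NO → queue [RX]
Visit RX → queue []

NP → DN → SE → TK → GV → KN → RZ → TC → TJ → TP → VV → RD → JI → XS → NO → RX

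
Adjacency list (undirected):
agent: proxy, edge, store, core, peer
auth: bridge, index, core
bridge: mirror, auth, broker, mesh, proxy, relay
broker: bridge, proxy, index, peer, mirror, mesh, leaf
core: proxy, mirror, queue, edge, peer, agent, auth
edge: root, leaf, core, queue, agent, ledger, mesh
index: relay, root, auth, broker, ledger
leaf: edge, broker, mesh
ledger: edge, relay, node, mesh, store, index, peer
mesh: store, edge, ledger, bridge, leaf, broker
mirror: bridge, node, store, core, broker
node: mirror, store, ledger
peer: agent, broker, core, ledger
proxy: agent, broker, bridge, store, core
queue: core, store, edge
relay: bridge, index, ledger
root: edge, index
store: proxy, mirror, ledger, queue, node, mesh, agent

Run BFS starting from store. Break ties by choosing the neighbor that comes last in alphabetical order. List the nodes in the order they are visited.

store -> queue -> proxy -> node -> mirror -> mesh -> ledger -> agent -> edge -> core -> broker -> bridge -> leaf -> relay -> peer -> index -> root -> auth

Visit store; enqueue queue, proxy, node, mirror, mesh, ledger, agent → queue [queue, proxy, node, mirror, mesh, ledger, agent]
Visit queue; enqueue edge, core → queue [proxy, node, mirror, mesh, ledger, agent, edge, core]
Visit proxy; enqueue broker, bridge → queue [node, mirror, mesh, ledger, agent, edge, core, broker, bridge]
Visit node → queue [mirror, mesh, ledger, agent, edge, core, broker, bridge]
Visit mirror → queue [mesh, ledger, agent, edge, core, broker, bridge]
Visit mesh; enqueue leaf → queue [ledger, agent, edge, core, broker, bridge, leaf]
Visit ledger; enqueue relay, peer, index → queue [agent, edge, core, broker, bridge, leaf, relay, peer, index]
Visit agent → queue [edge, core, broker, bridge, leaf, relay, peer, index]
Visit edge; enqueue root → queue [core, broker, bridge, leaf, relay, peer, index, root]
Visit core; enqueue auth → queue [broker, bridge, leaf, relay, peer, index, root, auth]
Visit broker → queue [bridge, leaf, relay, peer, index, root, auth]
Visit bridge → queue [leaf, relay, peer, index, root, auth]
Visit leaf → queue [relay, peer, index, root, auth]
Visit relay → queue [peer, index, root, auth]
Visit peer → queue [index, root, auth]
Visit index → queue [root, auth]
Visit root → queue [auth]
Visit auth → queue []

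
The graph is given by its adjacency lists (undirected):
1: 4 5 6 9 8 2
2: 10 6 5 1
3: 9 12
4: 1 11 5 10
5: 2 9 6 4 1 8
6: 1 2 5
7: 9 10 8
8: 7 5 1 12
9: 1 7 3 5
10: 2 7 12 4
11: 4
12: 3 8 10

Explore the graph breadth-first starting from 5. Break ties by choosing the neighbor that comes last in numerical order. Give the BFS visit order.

Visit 5; enqueue 9, 8, 6, 4, 2, 1 → queue [9, 8, 6, 4, 2, 1]
Visit 9; enqueue 7, 3 → queue [8, 6, 4, 2, 1, 7, 3]
Visit 8; enqueue 12 → queue [6, 4, 2, 1, 7, 3, 12]
Visit 6 → queue [4, 2, 1, 7, 3, 12]
Visit 4; enqueue 11, 10 → queue [2, 1, 7, 3, 12, 11, 10]
Visit 2 → queue [1, 7, 3, 12, 11, 10]
Visit 1 → queue [7, 3, 12, 11, 10]
Visit 7 → queue [3, 12, 11, 10]
Visit 3 → queue [12, 11, 10]
Visit 12 → queue [11, 10]
Visit 11 → queue [10]
Visit 10 → queue []

5 -> 9 -> 8 -> 6 -> 4 -> 2 -> 1 -> 7 -> 3 -> 12 -> 11 -> 10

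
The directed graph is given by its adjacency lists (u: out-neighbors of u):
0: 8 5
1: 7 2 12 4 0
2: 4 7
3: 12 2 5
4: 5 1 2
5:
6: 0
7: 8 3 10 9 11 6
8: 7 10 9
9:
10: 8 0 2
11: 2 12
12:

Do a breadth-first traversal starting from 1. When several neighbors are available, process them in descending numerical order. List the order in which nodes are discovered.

1, 12, 7, 4, 2, 0, 11, 10, 9, 8, 6, 3, 5

Visit 1; enqueue 12, 7, 4, 2, 0 → queue [12, 7, 4, 2, 0]
Visit 12 → queue [7, 4, 2, 0]
Visit 7; enqueue 11, 10, 9, 8, 6, 3 → queue [4, 2, 0, 11, 10, 9, 8, 6, 3]
Visit 4; enqueue 5 → queue [2, 0, 11, 10, 9, 8, 6, 3, 5]
Visit 2 → queue [0, 11, 10, 9, 8, 6, 3, 5]
Visit 0 → queue [11, 10, 9, 8, 6, 3, 5]
Visit 11 → queue [10, 9, 8, 6, 3, 5]
Visit 10 → queue [9, 8, 6, 3, 5]
Visit 9 → queue [8, 6, 3, 5]
Visit 8 → queue [6, 3, 5]
Visit 6 → queue [3, 5]
Visit 3 → queue [5]
Visit 5 → queue []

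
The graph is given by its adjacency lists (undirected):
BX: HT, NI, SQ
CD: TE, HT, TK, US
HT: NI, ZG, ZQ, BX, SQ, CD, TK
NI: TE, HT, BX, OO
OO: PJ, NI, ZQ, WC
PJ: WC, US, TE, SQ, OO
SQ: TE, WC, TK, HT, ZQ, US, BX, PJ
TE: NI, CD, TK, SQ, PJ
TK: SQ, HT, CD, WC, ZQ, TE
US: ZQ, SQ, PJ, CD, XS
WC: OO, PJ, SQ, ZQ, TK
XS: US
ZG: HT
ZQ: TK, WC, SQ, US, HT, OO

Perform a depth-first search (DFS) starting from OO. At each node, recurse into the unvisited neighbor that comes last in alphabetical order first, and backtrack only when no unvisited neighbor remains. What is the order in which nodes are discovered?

Visit OO
OO → ZQ
ZQ → WC
WC → TK
TK → TE
TE → SQ
SQ → US
US → XS
US → PJ
US → CD
CD → HT
HT → ZG
HT → NI
NI → BX

OO -> ZQ -> WC -> TK -> TE -> SQ -> US -> XS -> PJ -> CD -> HT -> ZG -> NI -> BX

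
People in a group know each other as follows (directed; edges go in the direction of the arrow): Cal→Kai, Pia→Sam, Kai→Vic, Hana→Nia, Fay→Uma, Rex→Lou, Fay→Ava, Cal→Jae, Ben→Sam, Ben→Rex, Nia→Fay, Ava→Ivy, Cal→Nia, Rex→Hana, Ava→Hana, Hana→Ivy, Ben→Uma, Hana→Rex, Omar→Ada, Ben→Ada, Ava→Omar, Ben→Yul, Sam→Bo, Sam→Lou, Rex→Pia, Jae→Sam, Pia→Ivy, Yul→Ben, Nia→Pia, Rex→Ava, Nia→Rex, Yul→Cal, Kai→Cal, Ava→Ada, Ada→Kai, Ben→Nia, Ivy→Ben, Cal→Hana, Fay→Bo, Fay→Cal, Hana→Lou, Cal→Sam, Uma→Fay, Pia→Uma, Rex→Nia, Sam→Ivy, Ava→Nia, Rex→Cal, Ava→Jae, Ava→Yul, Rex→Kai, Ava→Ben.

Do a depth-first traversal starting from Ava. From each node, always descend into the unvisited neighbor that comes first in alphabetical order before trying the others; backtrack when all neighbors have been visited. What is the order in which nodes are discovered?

Ava -> Ada -> Kai -> Cal -> Hana -> Ivy -> Ben -> Nia -> Fay -> Bo -> Uma -> Pia -> Sam -> Lou -> Rex -> Yul -> Jae -> Vic -> Omar

Visit Ava
Ava → Ada
Ada → Kai
Kai → Cal
Cal → Hana
Hana → Ivy
Ivy → Ben
Ben → Nia
Nia → Fay
Fay → Bo
Fay → Uma
Nia → Pia
Pia → Sam
Sam → Lou
Nia → Rex
Ben → Yul
Cal → Jae
Kai → Vic
Ava → Omar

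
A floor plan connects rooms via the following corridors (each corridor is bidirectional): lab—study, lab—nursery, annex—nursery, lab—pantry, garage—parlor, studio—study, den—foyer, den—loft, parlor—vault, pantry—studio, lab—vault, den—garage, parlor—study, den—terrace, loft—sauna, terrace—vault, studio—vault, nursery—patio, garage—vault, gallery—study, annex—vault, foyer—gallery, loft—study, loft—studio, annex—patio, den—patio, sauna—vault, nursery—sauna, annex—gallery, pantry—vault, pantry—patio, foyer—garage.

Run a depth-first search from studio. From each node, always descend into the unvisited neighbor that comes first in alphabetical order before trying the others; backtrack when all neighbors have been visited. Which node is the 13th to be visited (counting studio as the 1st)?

Visit studio
studio → loft
loft → den
den → foyer
foyer → gallery
gallery → annex
annex → nursery
nursery → lab
lab → pantry
pantry → patio
pantry → vault
vault → garage
garage → parlor
parlor → study
vault → sauna
vault → terrace

Visit order: studio, loft, den, foyer, gallery, annex, nursery, lab, pantry, patio, vault, garage, parlor, study, sauna, terrace

parlor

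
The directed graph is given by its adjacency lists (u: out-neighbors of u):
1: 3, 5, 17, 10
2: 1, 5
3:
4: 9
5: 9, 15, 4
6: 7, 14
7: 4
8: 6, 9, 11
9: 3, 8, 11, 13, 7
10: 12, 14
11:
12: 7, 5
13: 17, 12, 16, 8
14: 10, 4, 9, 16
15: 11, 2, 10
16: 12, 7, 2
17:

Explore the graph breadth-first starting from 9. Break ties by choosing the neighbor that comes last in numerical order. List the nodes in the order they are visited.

9 13 11 8 7 3 17 16 12 6 4 2 5 14 1 15 10

Visit 9; enqueue 13, 11, 8, 7, 3 → queue [13, 11, 8, 7, 3]
Visit 13; enqueue 17, 16, 12 → queue [11, 8, 7, 3, 17, 16, 12]
Visit 11 → queue [8, 7, 3, 17, 16, 12]
Visit 8; enqueue 6 → queue [7, 3, 17, 16, 12, 6]
Visit 7; enqueue 4 → queue [3, 17, 16, 12, 6, 4]
Visit 3 → queue [17, 16, 12, 6, 4]
Visit 17 → queue [16, 12, 6, 4]
Visit 16; enqueue 2 → queue [12, 6, 4, 2]
Visit 12; enqueue 5 → queue [6, 4, 2, 5]
Visit 6; enqueue 14 → queue [4, 2, 5, 14]
Visit 4 → queue [2, 5, 14]
Visit 2; enqueue 1 → queue [5, 14, 1]
Visit 5; enqueue 15 → queue [14, 1, 15]
Visit 14; enqueue 10 → queue [1, 15, 10]
Visit 1 → queue [15, 10]
Visit 15 → queue [10]
Visit 10 → queue []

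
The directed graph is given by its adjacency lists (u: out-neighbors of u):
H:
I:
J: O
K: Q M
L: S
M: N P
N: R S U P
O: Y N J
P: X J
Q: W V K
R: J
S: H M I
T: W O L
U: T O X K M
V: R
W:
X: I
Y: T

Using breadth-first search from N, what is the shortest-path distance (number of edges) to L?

Level 0: N
Level 1: P, R, S, U
Level 2: H, I, J, K, M, O, T, X
Level 3: L, Q, W, Y
Level 4: V
L first appears at level 3.

3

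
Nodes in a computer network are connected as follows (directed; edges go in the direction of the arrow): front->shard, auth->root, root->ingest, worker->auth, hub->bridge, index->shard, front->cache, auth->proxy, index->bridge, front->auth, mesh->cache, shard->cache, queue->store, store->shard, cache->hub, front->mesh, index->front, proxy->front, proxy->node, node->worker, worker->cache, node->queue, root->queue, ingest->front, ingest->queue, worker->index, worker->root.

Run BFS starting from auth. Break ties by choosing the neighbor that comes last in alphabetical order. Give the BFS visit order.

auth, root, proxy, queue, ingest, node, front, store, worker, shard, mesh, cache, index, hub, bridge

Visit auth; enqueue root, proxy → queue [root, proxy]
Visit root; enqueue queue, ingest → queue [proxy, queue, ingest]
Visit proxy; enqueue node, front → queue [queue, ingest, node, front]
Visit queue; enqueue store → queue [ingest, node, front, store]
Visit ingest → queue [node, front, store]
Visit node; enqueue worker → queue [front, store, worker]
Visit front; enqueue shard, mesh, cache → queue [store, worker, shard, mesh, cache]
Visit store → queue [worker, shard, mesh, cache]
Visit worker; enqueue index → queue [shard, mesh, cache, index]
Visit shard → queue [mesh, cache, index]
Visit mesh → queue [cache, index]
Visit cache; enqueue hub → queue [index, hub]
Visit index; enqueue bridge → queue [hub, bridge]
Visit hub → queue [bridge]
Visit bridge → queue []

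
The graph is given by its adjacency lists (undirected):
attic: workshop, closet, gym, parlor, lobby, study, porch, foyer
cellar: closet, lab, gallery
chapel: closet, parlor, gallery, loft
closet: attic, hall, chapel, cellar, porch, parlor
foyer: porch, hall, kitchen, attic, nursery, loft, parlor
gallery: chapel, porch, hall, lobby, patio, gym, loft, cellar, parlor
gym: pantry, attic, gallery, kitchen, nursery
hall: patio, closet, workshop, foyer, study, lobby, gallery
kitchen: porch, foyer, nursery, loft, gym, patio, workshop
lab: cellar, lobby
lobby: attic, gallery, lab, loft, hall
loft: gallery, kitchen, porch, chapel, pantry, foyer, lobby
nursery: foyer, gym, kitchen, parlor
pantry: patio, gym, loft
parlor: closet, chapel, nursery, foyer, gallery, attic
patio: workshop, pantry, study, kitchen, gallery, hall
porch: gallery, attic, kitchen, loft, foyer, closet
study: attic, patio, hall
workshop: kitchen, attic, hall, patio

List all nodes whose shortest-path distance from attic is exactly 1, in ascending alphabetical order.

Level 0: attic
Level 1: closet, foyer, gym, lobby, parlor, porch, study, workshop
Level 2: cellar, chapel, gallery, hall, kitchen, lab, loft, nursery, pantry, patio

closet, foyer, gym, lobby, parlor, porch, study, workshop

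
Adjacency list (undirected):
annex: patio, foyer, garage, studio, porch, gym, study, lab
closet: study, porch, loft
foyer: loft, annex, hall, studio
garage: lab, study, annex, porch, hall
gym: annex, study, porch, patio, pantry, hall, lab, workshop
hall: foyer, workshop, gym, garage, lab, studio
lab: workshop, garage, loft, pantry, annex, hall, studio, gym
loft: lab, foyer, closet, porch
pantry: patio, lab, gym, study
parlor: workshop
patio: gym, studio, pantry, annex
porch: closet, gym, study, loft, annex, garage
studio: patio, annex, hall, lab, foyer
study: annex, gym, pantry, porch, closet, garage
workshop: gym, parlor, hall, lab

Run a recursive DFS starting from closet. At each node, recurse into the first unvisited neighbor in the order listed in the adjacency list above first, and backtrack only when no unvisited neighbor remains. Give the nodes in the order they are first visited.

closet → study → annex → patio → gym → porch → loft → lab → workshop → parlor → hall → foyer → studio → garage → pantry

Visit closet
closet → study
study → annex
annex → patio
patio → gym
gym → porch
porch → loft
loft → lab
lab → workshop
workshop → parlor
workshop → hall
hall → foyer
foyer → studio
hall → garage
lab → pantry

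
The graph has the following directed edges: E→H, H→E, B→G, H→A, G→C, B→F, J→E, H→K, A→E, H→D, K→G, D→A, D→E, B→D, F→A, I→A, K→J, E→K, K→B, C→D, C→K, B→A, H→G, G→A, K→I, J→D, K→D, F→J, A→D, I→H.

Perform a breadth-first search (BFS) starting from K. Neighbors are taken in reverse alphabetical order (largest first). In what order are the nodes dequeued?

K J I G D B E H A C F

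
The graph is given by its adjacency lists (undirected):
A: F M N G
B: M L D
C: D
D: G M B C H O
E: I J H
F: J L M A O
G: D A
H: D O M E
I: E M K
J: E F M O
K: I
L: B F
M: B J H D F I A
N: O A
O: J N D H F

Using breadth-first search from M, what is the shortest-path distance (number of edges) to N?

2

Level 0: M
Level 1: A, B, D, F, H, I, J
Level 2: C, E, G, K, L, N, O
N first appears at level 2.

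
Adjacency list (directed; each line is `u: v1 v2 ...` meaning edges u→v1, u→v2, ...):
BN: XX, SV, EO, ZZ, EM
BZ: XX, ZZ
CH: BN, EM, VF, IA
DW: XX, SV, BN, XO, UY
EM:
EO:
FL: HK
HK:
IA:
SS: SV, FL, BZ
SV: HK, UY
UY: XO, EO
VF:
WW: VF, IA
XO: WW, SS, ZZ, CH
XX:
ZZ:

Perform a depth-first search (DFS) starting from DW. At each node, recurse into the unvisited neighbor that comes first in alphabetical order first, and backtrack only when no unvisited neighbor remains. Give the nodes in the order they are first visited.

DW -> BN -> EM -> EO -> SV -> HK -> UY -> XO -> CH -> IA -> VF -> SS -> BZ -> XX -> ZZ -> FL -> WW

Visit DW
DW → BN
BN → EM
BN → EO
BN → SV
SV → HK
SV → UY
UY → XO
XO → CH
CH → IA
CH → VF
XO → SS
SS → BZ
BZ → XX
BZ → ZZ
SS → FL
XO → WW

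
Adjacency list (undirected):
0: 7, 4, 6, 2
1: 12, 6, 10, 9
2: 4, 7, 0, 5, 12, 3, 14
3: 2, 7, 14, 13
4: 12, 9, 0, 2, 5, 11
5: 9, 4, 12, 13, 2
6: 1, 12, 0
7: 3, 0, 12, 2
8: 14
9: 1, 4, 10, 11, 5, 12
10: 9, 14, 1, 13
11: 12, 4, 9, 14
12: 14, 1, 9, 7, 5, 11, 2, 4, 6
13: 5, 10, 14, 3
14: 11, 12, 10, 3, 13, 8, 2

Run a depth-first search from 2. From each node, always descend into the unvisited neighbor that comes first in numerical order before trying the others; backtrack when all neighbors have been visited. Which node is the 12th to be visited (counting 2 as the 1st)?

Visit 2
2 → 0
0 → 4
4 → 5
5 → 9
9 → 1
1 → 6
6 → 12
12 → 7
7 → 3
3 → 13
13 → 10
10 → 14
14 → 8
14 → 11

Visit order: 2, 0, 4, 5, 9, 1, 6, 12, 7, 3, 13, 10, 14, 8, 11

10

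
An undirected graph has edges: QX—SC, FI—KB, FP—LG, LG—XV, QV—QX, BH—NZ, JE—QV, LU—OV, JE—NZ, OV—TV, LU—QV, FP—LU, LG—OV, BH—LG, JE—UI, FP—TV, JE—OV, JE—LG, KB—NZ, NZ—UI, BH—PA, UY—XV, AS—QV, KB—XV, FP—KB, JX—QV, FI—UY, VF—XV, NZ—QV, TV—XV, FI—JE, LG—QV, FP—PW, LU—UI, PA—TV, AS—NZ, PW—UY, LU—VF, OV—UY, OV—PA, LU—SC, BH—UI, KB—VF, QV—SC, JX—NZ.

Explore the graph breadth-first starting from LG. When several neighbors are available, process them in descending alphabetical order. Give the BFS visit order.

LG -> XV -> QV -> OV -> JE -> FP -> BH -> VF -> UY -> TV -> KB -> SC -> QX -> NZ -> LU -> JX -> AS -> PA -> UI -> FI -> PW

Visit LG; enqueue XV, QV, OV, JE, FP, BH → queue [XV, QV, OV, JE, FP, BH]
Visit XV; enqueue VF, UY, TV, KB → queue [QV, OV, JE, FP, BH, VF, UY, TV, KB]
Visit QV; enqueue SC, QX, NZ, LU, JX, AS → queue [OV, JE, FP, BH, VF, UY, TV, KB, SC, QX, NZ, LU, JX, AS]
Visit OV; enqueue PA → queue [JE, FP, BH, VF, UY, TV, KB, SC, QX, NZ, LU, JX, AS, PA]
Visit JE; enqueue UI, FI → queue [FP, BH, VF, UY, TV, KB, SC, QX, NZ, LU, JX, AS, PA, UI, FI]
Visit FP; enqueue PW → queue [BH, VF, UY, TV, KB, SC, QX, NZ, LU, JX, AS, PA, UI, FI, PW]
Visit BH → queue [VF, UY, TV, KB, SC, QX, NZ, LU, JX, AS, PA, UI, FI, PW]
Visit VF → queue [UY, TV, KB, SC, QX, NZ, LU, JX, AS, PA, UI, FI, PW]
Visit UY → queue [TV, KB, SC, QX, NZ, LU, JX, AS, PA, UI, FI, PW]
Visit TV → queue [KB, SC, QX, NZ, LU, JX, AS, PA, UI, FI, PW]
Visit KB → queue [SC, QX, NZ, LU, JX, AS, PA, UI, FI, PW]
Visit SC → queue [QX, NZ, LU, JX, AS, PA, UI, FI, PW]
Visit QX → queue [NZ, LU, JX, AS, PA, UI, FI, PW]
Visit NZ → queue [LU, JX, AS, PA, UI, FI, PW]
Visit LU → queue [JX, AS, PA, UI, FI, PW]
Visit JX → queue [AS, PA, UI, FI, PW]
Visit AS → queue [PA, UI, FI, PW]
Visit PA → queue [UI, FI, PW]
Visit UI → queue [FI, PW]
Visit FI → queue [PW]
Visit PW → queue []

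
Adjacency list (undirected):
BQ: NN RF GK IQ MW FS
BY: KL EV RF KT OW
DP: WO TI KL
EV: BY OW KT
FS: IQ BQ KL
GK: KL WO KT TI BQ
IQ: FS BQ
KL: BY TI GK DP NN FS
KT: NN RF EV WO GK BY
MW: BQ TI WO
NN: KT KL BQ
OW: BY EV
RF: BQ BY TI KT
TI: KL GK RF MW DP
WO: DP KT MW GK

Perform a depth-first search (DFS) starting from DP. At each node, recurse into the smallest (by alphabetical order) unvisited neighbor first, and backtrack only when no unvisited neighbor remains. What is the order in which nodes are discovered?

DP, KL, BY, EV, KT, GK, BQ, FS, IQ, MW, TI, RF, WO, NN, OW

Visit DP
DP → KL
KL → BY
BY → EV
EV → KT
KT → GK
GK → BQ
BQ → FS
FS → IQ
BQ → MW
MW → TI
TI → RF
MW → WO
BQ → NN
EV → OW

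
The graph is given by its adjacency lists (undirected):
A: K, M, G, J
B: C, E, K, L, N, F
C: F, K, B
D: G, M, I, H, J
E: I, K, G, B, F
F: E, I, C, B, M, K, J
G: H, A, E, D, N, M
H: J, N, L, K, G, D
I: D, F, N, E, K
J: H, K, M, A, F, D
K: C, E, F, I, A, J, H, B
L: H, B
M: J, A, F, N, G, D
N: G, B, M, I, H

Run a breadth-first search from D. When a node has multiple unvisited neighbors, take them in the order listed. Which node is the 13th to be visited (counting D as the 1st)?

B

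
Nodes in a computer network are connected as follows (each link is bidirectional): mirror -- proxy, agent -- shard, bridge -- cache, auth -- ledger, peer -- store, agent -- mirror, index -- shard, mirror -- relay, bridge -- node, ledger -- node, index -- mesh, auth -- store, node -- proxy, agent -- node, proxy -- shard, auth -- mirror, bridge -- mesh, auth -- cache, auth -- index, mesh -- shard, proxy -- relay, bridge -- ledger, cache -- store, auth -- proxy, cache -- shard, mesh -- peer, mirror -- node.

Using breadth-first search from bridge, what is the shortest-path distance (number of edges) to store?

Level 0: bridge
Level 1: cache, ledger, mesh, node
Level 2: agent, auth, index, mirror, peer, proxy, shard, store
Level 3: relay
store first appears at level 2.

2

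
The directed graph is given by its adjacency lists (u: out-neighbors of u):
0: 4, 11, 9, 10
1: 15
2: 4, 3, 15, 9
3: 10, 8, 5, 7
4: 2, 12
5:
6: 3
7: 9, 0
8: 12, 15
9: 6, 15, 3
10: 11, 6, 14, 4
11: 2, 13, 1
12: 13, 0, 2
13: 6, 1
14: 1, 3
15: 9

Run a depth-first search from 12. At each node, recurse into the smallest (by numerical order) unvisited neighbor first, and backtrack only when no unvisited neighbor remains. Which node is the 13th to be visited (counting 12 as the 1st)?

Visit 12
12 → 0
0 → 4
4 → 2
2 → 3
3 → 5
3 → 7
7 → 9
9 → 6
9 → 15
3 → 8
3 → 10
10 → 11
11 → 1
11 → 13
10 → 14

Visit order: 12, 0, 4, 2, 3, 5, 7, 9, 6, 15, 8, 10, 11, 1, 13, 14

11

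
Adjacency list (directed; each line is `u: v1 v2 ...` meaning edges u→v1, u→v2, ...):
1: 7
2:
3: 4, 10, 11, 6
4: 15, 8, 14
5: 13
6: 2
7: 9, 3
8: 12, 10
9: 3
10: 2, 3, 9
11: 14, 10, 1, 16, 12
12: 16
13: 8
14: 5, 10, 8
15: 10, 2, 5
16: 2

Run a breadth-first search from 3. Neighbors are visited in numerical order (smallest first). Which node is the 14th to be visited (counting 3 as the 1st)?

Visit 3; enqueue 4, 6, 10, 11 → queue [4, 6, 10, 11]
Visit 4; enqueue 8, 14, 15 → queue [6, 10, 11, 8, 14, 15]
Visit 6; enqueue 2 → queue [10, 11, 8, 14, 15, 2]
Visit 10; enqueue 9 → queue [11, 8, 14, 15, 2, 9]
Visit 11; enqueue 1, 12, 16 → queue [8, 14, 15, 2, 9, 1, 12, 16]
Visit 8 → queue [14, 15, 2, 9, 1, 12, 16]
Visit 14; enqueue 5 → queue [15, 2, 9, 1, 12, 16, 5]
Visit 15 → queue [2, 9, 1, 12, 16, 5]
Visit 2 → queue [9, 1, 12, 16, 5]
Visit 9 → queue [1, 12, 16, 5]
Visit 1; enqueue 7 → queue [12, 16, 5, 7]
Visit 12 → queue [16, 5, 7]
Visit 16 → queue [5, 7]
Visit 5; enqueue 13 → queue [7, 13]
Visit 7 → queue [13]
Visit 13 → queue []

Visit order: 3, 4, 6, 10, 11, 8, 14, 15, 2, 9, 1, 12, 16, 5, 7, 13

5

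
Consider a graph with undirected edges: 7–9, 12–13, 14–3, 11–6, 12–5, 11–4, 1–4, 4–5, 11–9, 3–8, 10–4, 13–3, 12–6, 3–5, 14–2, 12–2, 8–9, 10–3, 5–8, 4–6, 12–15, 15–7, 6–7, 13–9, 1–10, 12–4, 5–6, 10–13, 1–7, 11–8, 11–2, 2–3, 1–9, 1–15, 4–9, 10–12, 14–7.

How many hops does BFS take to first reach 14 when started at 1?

Level 0: 1
Level 1: 4, 7, 9, 10, 15
Level 2: 3, 5, 6, 8, 11, 12, 13, 14
Level 3: 2
14 first appears at level 2.

2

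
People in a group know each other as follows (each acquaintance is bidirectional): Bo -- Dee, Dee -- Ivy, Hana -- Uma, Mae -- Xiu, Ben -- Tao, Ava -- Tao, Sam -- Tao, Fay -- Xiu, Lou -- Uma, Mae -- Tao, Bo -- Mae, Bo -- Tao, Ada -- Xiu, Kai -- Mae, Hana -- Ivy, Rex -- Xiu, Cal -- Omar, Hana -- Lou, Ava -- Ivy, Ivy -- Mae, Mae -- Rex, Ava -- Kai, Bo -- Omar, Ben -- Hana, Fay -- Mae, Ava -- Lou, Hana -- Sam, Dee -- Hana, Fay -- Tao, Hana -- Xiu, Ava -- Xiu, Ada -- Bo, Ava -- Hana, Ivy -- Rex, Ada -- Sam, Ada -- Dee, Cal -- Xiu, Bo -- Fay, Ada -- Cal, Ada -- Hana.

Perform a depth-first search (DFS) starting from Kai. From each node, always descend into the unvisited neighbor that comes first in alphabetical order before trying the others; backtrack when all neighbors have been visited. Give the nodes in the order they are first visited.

Kai, Ava, Hana, Ada, Bo, Dee, Ivy, Mae, Fay, Tao, Ben, Sam, Xiu, Cal, Omar, Rex, Lou, Uma

Visit Kai
Kai → Ava
Ava → Hana
Hana → Ada
Ada → Bo
Bo → Dee
Dee → Ivy
Ivy → Mae
Mae → Fay
Fay → Tao
Tao → Ben
Tao → Sam
Fay → Xiu
Xiu → Cal
Cal → Omar
Xiu → Rex
Hana → Lou
Lou → Uma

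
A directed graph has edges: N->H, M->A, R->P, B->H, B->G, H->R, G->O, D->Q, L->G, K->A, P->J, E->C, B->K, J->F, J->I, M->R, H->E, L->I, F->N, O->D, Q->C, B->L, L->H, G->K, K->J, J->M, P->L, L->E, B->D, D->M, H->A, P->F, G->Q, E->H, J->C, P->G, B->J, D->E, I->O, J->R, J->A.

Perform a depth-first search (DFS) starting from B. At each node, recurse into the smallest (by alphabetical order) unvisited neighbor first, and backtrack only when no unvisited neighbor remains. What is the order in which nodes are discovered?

B D E C H A R P F N G K J I O M Q L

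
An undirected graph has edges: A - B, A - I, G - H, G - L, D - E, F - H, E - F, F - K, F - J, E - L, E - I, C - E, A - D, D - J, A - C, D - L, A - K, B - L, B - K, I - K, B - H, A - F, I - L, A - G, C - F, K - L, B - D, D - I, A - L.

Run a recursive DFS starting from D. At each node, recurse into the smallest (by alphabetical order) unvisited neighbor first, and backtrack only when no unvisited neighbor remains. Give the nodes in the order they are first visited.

Visit D
D → A
A → B
B → H
H → F
F → C
C → E
E → I
I → K
K → L
L → G
F → J

D A B H F C E I K L G J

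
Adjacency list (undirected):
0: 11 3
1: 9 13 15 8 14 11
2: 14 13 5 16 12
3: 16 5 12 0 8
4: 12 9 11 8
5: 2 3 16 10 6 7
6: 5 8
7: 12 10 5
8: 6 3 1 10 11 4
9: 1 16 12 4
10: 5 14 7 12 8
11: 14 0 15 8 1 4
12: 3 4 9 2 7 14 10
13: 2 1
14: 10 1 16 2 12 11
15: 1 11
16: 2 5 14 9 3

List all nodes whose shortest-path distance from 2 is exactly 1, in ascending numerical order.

Level 0: 2
Level 1: 5, 12, 13, 14, 16
Level 2: 1, 3, 4, 6, 7, 9, 10, 11
Level 3: 0, 8, 15

5, 12, 13, 14, 16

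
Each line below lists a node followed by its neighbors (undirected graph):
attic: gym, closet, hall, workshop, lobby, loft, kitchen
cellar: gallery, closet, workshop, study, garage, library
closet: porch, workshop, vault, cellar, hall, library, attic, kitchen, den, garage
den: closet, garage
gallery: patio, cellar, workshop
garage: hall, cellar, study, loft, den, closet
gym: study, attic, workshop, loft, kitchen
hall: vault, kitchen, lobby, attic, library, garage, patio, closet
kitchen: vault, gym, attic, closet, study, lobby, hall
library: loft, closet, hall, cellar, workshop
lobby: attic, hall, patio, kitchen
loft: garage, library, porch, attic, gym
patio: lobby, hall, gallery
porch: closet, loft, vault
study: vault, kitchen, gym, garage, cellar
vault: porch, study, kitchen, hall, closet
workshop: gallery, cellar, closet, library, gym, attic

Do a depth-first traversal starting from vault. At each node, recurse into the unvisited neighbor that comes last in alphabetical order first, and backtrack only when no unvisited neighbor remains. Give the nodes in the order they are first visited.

vault → study → kitchen → lobby → patio → hall → library → workshop → gym → loft → porch → closet → garage → den → cellar → gallery → attic

Visit vault
vault → study
study → kitchen
kitchen → lobby
lobby → patio
patio → hall
hall → library
library → workshop
workshop → gym
gym → loft
loft → porch
porch → closet
closet → garage
garage → den
garage → cellar
cellar → gallery
closet → attic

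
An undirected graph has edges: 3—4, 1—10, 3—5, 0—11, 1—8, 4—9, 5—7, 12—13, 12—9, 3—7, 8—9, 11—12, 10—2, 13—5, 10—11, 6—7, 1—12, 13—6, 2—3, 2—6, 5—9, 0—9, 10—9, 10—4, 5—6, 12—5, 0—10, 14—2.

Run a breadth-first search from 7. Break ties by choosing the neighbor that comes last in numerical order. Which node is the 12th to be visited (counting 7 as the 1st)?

Visit 7; enqueue 6, 5, 3 → queue [6, 5, 3]
Visit 6; enqueue 13, 2 → queue [5, 3, 13, 2]
Visit 5; enqueue 12, 9 → queue [3, 13, 2, 12, 9]
Visit 3; enqueue 4 → queue [13, 2, 12, 9, 4]
Visit 13 → queue [2, 12, 9, 4]
Visit 2; enqueue 14, 10 → queue [12, 9, 4, 14, 10]
Visit 12; enqueue 11, 1 → queue [9, 4, 14, 10, 11, 1]
Visit 9; enqueue 8, 0 → queue [4, 14, 10, 11, 1, 8, 0]
Visit 4 → queue [14, 10, 11, 1, 8, 0]
Visit 14 → queue [10, 11, 1, 8, 0]
Visit 10 → queue [11, 1, 8, 0]
Visit 11 → queue [1, 8, 0]
Visit 1 → queue [8, 0]
Visit 8 → queue [0]
Visit 0 → queue []

Visit order: 7, 6, 5, 3, 13, 2, 12, 9, 4, 14, 10, 11, 1, 8, 0

11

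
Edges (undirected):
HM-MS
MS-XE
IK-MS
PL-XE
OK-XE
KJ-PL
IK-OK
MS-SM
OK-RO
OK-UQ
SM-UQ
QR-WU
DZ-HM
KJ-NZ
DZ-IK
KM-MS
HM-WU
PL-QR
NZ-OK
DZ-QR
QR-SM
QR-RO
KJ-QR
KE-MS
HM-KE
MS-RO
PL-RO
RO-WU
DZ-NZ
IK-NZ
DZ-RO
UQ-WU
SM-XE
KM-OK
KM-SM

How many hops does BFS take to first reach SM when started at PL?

2

Level 0: PL
Level 1: KJ, QR, RO, XE
Level 2: DZ, MS, NZ, OK, SM, WU
Level 3: HM, IK, KE, KM, UQ
SM first appears at level 2.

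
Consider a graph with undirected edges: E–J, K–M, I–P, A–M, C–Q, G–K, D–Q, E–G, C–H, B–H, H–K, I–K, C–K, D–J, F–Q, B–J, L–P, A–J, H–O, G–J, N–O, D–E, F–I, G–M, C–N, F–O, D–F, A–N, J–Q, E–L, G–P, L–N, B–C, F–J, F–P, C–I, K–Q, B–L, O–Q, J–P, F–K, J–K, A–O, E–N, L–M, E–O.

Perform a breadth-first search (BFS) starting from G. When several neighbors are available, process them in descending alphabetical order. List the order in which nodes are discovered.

Visit G; enqueue P, M, K, J, E → queue [P, M, K, J, E]
Visit P; enqueue L, I, F → queue [M, K, J, E, L, I, F]
Visit M; enqueue A → queue [K, J, E, L, I, F, A]
Visit K; enqueue Q, H, C → queue [J, E, L, I, F, A, Q, H, C]
Visit J; enqueue D, B → queue [E, L, I, F, A, Q, H, C, D, B]
Visit E; enqueue O, N → queue [L, I, F, A, Q, H, C, D, B, O, N]
Visit L → queue [I, F, A, Q, H, C, D, B, O, N]
Visit I → queue [F, A, Q, H, C, D, B, O, N]
Visit F → queue [A, Q, H, C, D, B, O, N]
Visit A → queue [Q, H, C, D, B, O, N]
Visit Q → queue [H, C, D, B, O, N]
Visit H → queue [C, D, B, O, N]
Visit C → queue [D, B, O, N]
Visit D → queue [B, O, N]
Visit B → queue [O, N]
Visit O → queue [N]
Visit N → queue []

G, P, M, K, J, E, L, I, F, A, Q, H, C, D, B, O, N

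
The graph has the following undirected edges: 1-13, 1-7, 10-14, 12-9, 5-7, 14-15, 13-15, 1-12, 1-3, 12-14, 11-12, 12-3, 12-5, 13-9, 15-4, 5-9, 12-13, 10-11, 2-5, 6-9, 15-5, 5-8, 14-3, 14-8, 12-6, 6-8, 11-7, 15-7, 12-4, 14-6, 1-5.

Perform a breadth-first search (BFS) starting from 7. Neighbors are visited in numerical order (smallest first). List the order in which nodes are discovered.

Visit 7; enqueue 1, 5, 11, 15 → queue [1, 5, 11, 15]
Visit 1; enqueue 3, 12, 13 → queue [5, 11, 15, 3, 12, 13]
Visit 5; enqueue 2, 8, 9 → queue [11, 15, 3, 12, 13, 2, 8, 9]
Visit 11; enqueue 10 → queue [15, 3, 12, 13, 2, 8, 9, 10]
Visit 15; enqueue 4, 14 → queue [3, 12, 13, 2, 8, 9, 10, 4, 14]
Visit 3 → queue [12, 13, 2, 8, 9, 10, 4, 14]
Visit 12; enqueue 6 → queue [13, 2, 8, 9, 10, 4, 14, 6]
Visit 13 → queue [2, 8, 9, 10, 4, 14, 6]
Visit 2 → queue [8, 9, 10, 4, 14, 6]
Visit 8 → queue [9, 10, 4, 14, 6]
Visit 9 → queue [10, 4, 14, 6]
Visit 10 → queue [4, 14, 6]
Visit 4 → queue [14, 6]
Visit 14 → queue [6]
Visit 6 → queue []

7, 1, 5, 11, 15, 3, 12, 13, 2, 8, 9, 10, 4, 14, 6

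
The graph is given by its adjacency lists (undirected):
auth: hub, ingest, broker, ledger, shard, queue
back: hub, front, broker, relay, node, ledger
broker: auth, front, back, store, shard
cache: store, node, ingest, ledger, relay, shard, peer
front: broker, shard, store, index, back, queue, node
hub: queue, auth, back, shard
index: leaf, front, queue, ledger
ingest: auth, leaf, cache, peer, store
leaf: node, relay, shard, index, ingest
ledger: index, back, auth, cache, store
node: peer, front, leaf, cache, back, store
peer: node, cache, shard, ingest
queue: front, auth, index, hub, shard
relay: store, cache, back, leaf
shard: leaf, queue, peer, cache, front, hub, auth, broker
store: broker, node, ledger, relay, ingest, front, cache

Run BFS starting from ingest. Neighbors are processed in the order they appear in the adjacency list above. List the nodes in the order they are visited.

ingest → auth → leaf → cache → peer → store → hub → broker → ledger → shard → queue → node → relay → index → front → back

Visit ingest; enqueue auth, leaf, cache, peer, store → queue [auth, leaf, cache, peer, store]
Visit auth; enqueue hub, broker, ledger, shard, queue → queue [leaf, cache, peer, store, hub, broker, ledger, shard, queue]
Visit leaf; enqueue node, relay, index → queue [cache, peer, store, hub, broker, ledger, shard, queue, node, relay, index]
Visit cache → queue [peer, store, hub, broker, ledger, shard, queue, node, relay, index]
Visit peer → queue [store, hub, broker, ledger, shard, queue, node, relay, index]
Visit store; enqueue front → queue [hub, broker, ledger, shard, queue, node, relay, index, front]
Visit hub; enqueue back → queue [broker, ledger, shard, queue, node, relay, index, front, back]
Visit broker → queue [ledger, shard, queue, node, relay, index, front, back]
Visit ledger → queue [shard, queue, node, relay, index, front, back]
Visit shard → queue [queue, node, relay, index, front, back]
Visit queue → queue [node, relay, index, front, back]
Visit node → queue [relay, index, front, back]
Visit relay → queue [index, front, back]
Visit index → queue [front, back]
Visit front → queue [back]
Visit back → queue []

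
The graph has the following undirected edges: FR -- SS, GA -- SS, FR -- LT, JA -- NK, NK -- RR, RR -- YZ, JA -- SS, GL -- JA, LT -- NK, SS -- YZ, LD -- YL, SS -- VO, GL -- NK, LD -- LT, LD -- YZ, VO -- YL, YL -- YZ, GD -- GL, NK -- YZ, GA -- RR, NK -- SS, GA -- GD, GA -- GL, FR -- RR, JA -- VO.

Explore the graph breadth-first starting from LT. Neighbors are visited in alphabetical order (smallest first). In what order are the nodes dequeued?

LT -> FR -> LD -> NK -> RR -> SS -> YL -> YZ -> GL -> JA -> GA -> VO -> GD

Visit LT; enqueue FR, LD, NK → queue [FR, LD, NK]
Visit FR; enqueue RR, SS → queue [LD, NK, RR, SS]
Visit LD; enqueue YL, YZ → queue [NK, RR, SS, YL, YZ]
Visit NK; enqueue GL, JA → queue [RR, SS, YL, YZ, GL, JA]
Visit RR; enqueue GA → queue [SS, YL, YZ, GL, JA, GA]
Visit SS; enqueue VO → queue [YL, YZ, GL, JA, GA, VO]
Visit YL → queue [YZ, GL, JA, GA, VO]
Visit YZ → queue [GL, JA, GA, VO]
Visit GL; enqueue GD → queue [JA, GA, VO, GD]
Visit JA → queue [GA, VO, GD]
Visit GA → queue [VO, GD]
Visit VO → queue [GD]
Visit GD → queue []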